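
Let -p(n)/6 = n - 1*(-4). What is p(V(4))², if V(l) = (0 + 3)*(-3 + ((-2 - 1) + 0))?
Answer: 7056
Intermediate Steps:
V(l) = -18 (V(l) = 3*(-3 + (-3 + 0)) = 3*(-3 - 3) = 3*(-6) = -18)
p(n) = -24 - 6*n (p(n) = -6*(n - 1*(-4)) = -6*(n + 4) = -6*(4 + n) = -24 - 6*n)
p(V(4))² = (-24 - 6*(-18))² = (-24 + 108)² = 84² = 7056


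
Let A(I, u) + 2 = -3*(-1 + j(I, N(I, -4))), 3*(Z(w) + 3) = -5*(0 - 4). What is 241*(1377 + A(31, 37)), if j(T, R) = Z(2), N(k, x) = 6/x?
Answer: 329447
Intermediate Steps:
Z(w) = 11/3 (Z(w) = -3 + (-5*(0 - 4))/3 = -3 + (-5*(-4))/3 = -3 + (1/3)*20 = -3 + 20/3 = 11/3)
j(T, R) = 11/3
A(I, u) = -10 (A(I, u) = -2 - 3*(-1 + 11/3) = -2 - 3*8/3 = -2 - 8 = -10)
241*(1377 + A(31, 37)) = 241*(1377 - 10) = 241*1367 = 329447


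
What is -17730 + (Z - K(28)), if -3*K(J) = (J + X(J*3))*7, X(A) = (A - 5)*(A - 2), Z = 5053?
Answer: 7511/3 ≈ 2503.7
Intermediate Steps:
X(A) = (-5 + A)*(-2 + A)
K(J) = -70/3 - 21*J² + 140*J/3 (K(J) = -(J + (10 + (J*3)² - 7*J*3))*7/3 = -(J + (10 + (3*J)² - 21*J))*7/3 = -(J + (10 + 9*J² - 21*J))*7/3 = -(J + (10 - 21*J + 9*J²))*7/3 = -(10 - 20*J + 9*J²)*7/3 = -(70 - 140*J + 63*J²)/3 = -70/3 - 21*J² + 140*J/3)
-17730 + (Z - K(28)) = -17730 + (5053 - (-70/3 - 21*28² + (140/3)*28)) = -17730 + (5053 - (-70/3 - 21*784 + 3920/3)) = -17730 + (5053 - (-70/3 - 16464 + 3920/3)) = -17730 + (5053 - 1*(-45542/3)) = -17730 + (5053 + 45542/3) = -17730 + 60701/3 = 7511/3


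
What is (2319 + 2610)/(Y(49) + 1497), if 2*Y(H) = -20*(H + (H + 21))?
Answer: 4929/307 ≈ 16.055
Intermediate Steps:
Y(H) = -210 - 20*H (Y(H) = (-20*(H + (H + 21)))/2 = (-20*(H + (21 + H)))/2 = (-20*(21 + 2*H))/2 = (-420 - 40*H)/2 = -210 - 20*H)
(2319 + 2610)/(Y(49) + 1497) = (2319 + 2610)/((-210 - 20*49) + 1497) = 4929/((-210 - 980) + 1497) = 4929/(-1190 + 1497) = 4929/307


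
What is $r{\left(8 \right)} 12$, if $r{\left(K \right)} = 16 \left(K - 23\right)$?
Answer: $-2880$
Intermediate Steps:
$r{\left(K \right)} = -368 + 16 K$ ($r{\left(K \right)} = 16 \left(-23 + K\right) = -368 + 16 K$)
$r{\left(8 \right)} 12 = \left(-368 + 16 \cdot 8\right) 12 = \left(-368 + 128\right) 12 = \left(-240\right) 12 = -2880$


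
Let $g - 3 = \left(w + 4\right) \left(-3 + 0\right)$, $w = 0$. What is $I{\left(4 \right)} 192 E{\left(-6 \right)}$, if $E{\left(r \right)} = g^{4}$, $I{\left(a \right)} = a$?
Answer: $5038848$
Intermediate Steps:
$g = -9$ ($g = 3 + \left(0 + 4\right) \left(-3 + 0\right) = 3 + 4 \left(-3\right) = 3 - 12 = -9$)
$E{\left(r \right)} = 6561$ ($E{\left(r \right)} = \left(-9\right)^{4} = 6561$)
$I{\left(4 \right)} 192 E{\left(-6 \right)} = 4 \cdot 192 \cdot 6561 = 768 \cdot 6561 = 5038848$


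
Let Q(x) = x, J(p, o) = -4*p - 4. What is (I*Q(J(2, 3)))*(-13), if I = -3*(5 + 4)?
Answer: -4212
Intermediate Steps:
J(p, o) = -4 - 4*p
I = -27 (I = -3*9 = -27)
(I*Q(J(2, 3)))*(-13) = -27*(-4 - 4*2)*(-13) = -27*(-4 - 8)*(-13) = -27*(-12)*(-13) = 324*(-13) = -4212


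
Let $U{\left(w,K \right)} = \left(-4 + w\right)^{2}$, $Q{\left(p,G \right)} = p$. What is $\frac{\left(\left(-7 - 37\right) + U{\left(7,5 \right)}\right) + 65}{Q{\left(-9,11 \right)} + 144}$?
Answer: $\frac{2}{9} \approx 0.22222$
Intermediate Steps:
$\frac{\left(\left(-7 - 37\right) + U{\left(7,5 \right)}\right) + 65}{Q{\left(-9,11 \right)} + 144} = \frac{\left(\left(-7 - 37\right) + \left(-4 + 7\right)^{2}\right) + 65}{-9 + 144} = \frac{\left(-44 + 3^{2}\right) + 65}{135} = \frac{\left(-44 + 9\right) + 65}{135} = \frac{-35 + 65}{135} = \frac{1}{135} \cdot 30 = \frac{2}{9}$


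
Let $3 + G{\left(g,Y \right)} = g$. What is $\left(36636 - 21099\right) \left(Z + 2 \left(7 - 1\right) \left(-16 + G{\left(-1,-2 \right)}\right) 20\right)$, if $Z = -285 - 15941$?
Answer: $-326680962$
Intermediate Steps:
$Z = -16226$ ($Z = -285 - 15941 = -16226$)
$G{\left(g,Y \right)} = -3 + g$
$\left(36636 - 21099\right) \left(Z + 2 \left(7 - 1\right) \left(-16 + G{\left(-1,-2 \right)}\right) 20\right) = \left(36636 - 21099\right) \left(-16226 + 2 \left(7 - 1\right) \left(-16 - 4\right) 20\right) = 15537 \left(-16226 + 2 \cdot 6 \left(-16 - 4\right) 20\right) = 15537 \left(-16226 + 2 \cdot 6 \left(-20\right) 20\right) = 15537 \left(-16226 + 2 \left(-120\right) 20\right) = 15537 \left(-16226 - 4800\right) = 15537 \left(-21026\right) = -326680962$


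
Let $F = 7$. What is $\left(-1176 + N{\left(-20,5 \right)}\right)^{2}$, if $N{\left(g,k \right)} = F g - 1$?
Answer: $1734489$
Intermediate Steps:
$N{\left(g,k \right)} = -1 + 7 g$ ($N{\left(g,k \right)} = 7 g - 1 = -1 + 7 g$)
$\left(-1176 + N{\left(-20,5 \right)}\right)^{2} = \left(-1176 + \left(-1 + 7 \left(-20\right)\right)\right)^{2} = \left(-1176 - 141\right)^{2} = \left(-1317\right)^{2} = 1734489$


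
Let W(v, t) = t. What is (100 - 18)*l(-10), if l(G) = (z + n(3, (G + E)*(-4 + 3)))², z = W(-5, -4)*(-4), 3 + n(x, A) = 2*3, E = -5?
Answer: 29602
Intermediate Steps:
n(x, A) = 3 (n(x, A) = -3 + 2*3 = -3 + 6 = 3)
z = 16 (z = -4*(-4) = 16)
l(G) = 361 (l(G) = (16 + 3)² = 19² = 361)
(100 - 18)*l(-10) = (100 - 18)*361 = 82*361 = 29602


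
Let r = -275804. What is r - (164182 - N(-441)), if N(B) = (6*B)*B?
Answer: 726900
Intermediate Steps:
N(B) = 6*B²
r - (164182 - N(-441)) = -275804 - (164182 - 6*(-441)²) = -275804 - (164182 - 6*194481) = -275804 - (164182 - 1*1166886) = -275804 - (164182 - 1166886) = -275804 - 1*(-1002704) = -275804 + 1002704 = 726900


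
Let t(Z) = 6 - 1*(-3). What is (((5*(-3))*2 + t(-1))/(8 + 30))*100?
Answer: -1050/19 ≈ -55.263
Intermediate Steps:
t(Z) = 9 (t(Z) = 6 + 3 = 9)
(((5*(-3))*2 + t(-1))/(8 + 30))*100 = (((5*(-3))*2 + 9)/(8 + 30))*100 = ((-15*2 + 9)/38)*100 = ((-30 + 9)*(1/38))*100 = -21*1/38*100 = -21/38*100 = -1050/19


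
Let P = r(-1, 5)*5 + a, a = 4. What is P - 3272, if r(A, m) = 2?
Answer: -3258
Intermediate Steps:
P = 14 (P = 2*5 + 4 = 10 + 4 = 14)
P - 3272 = 14 - 3272 = -3258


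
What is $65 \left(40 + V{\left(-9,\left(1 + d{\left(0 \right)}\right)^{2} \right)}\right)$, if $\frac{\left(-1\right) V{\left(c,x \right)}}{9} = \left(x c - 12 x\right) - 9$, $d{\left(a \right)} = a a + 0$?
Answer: $20150$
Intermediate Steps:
$d{\left(a \right)} = a^{2}$ ($d{\left(a \right)} = a^{2} + 0 = a^{2}$)
$V{\left(c,x \right)} = 81 + 108 x - 9 c x$ ($V{\left(c,x \right)} = - 9 \left(\left(x c - 12 x\right) - 9\right) = - 9 \left(\left(c x - 12 x\right) - 9\right) = - 9 \left(\left(- 12 x + c x\right) - 9\right) = - 9 \left(-9 - 12 x + c x\right) = 81 + 108 x - 9 c x$)
$65 \left(40 + V{\left(-9,\left(1 + d{\left(0 \right)}\right)^{2} \right)}\right) = 65 \left(40 + \left(81 + 108 \left(1 + 0^{2}\right)^{2} - - 81 \left(1 + 0^{2}\right)^{2}\right)\right) = 65 \left(40 + \left(81 + 108 \left(1 + 0\right)^{2} - - 81 \left(1 + 0\right)^{2}\right)\right) = 65 \left(40 + \left(81 + 108 \cdot 1^{2} - - 81 \cdot 1^{2}\right)\right) = 65 \left(40 + \left(81 + 108 \cdot 1 - \left(-81\right) 1\right)\right) = 65 \left(40 + \left(81 + 108 + 81\right)\right) = 65 \left(40 + 270\right) = 65 \cdot 310 = 20150$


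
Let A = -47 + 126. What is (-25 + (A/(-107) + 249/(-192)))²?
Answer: 34275708769/46895104 ≈ 730.90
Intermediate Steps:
A = 79
(-25 + (A/(-107) + 249/(-192)))² = (-25 + (79/(-107) + 249/(-192)))² = (-25 + (79*(-1/107) + 249*(-1/192)))² = (-25 + (-79/107 - 83/64))² = (-25 - 13937/6848)² = (-185137/6848)² = 34275708769/46895104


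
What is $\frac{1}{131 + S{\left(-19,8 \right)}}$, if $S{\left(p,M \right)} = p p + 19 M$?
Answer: $\frac{1}{644} \approx 0.0015528$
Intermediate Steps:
$S{\left(p,M \right)} = p^{2} + 19 M$
$\frac{1}{131 + S{\left(-19,8 \right)}} = \frac{1}{131 + \left(\left(-19\right)^{2} + 19 \cdot 8\right)} = \frac{1}{131 + \left(361 + 152\right)} = \frac{1}{131 + 513} = \frac{1}{644}$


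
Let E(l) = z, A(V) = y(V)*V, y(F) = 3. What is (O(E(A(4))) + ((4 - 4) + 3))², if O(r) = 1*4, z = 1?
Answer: 49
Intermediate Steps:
A(V) = 3*V
E(l) = 1
O(r) = 4
(O(E(A(4))) + ((4 - 4) + 3))² = (4 + ((4 - 4) + 3))² = (4 + (0 + 3))² = (4 + 3)² = 7² = 49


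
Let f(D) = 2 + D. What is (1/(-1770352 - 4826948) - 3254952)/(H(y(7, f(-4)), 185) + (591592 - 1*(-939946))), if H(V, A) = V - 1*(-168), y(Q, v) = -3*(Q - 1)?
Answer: -21473894829601/10105005242400 ≈ -2.1251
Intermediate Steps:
y(Q, v) = 3 - 3*Q (y(Q, v) = -3*(-1 + Q) = 3 - 3*Q)
H(V, A) = 168 + V (H(V, A) = V + 168 = 168 + V)
(1/(-1770352 - 4826948) - 3254952)/(H(y(7, f(-4)), 185) + (591592 - 1*(-939946))) = (1/(-1770352 - 4826948) - 3254952)/((168 + (3 - 3*7)) + (591592 - 1*(-939946))) = (1/(-6597300) - 3254952)/((168 + (3 - 21)) + (591592 + 939946)) = (-1/6597300 - 3254952)/((168 - 18) + 1531538) = -21473894829601/(6597300*(150 + 1531538)) = -21473894829601/6597300/1531688 = -21473894829601/6597300*1/1531688 = -21473894829601/10105005242400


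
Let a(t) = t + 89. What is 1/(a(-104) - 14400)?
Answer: -1/14415 ≈ -6.9372e-5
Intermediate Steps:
a(t) = 89 + t
1/(a(-104) - 14400) = 1/((89 - 104) - 14400) = 1/(-15 - 14400) = 1/(-14415) = -1/14415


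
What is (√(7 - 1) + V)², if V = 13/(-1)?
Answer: (13 - √6)² ≈ 111.31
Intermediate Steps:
V = -13 (V = 13*(-1) = -13)
(√(7 - 1) + V)² = (√(7 - 1) - 13)² = (√6 - 13)² = (-13 + √6)²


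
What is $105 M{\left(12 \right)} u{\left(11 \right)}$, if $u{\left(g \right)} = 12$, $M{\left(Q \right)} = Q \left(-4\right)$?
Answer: $-60480$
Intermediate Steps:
$M{\left(Q \right)} = - 4 Q$
$105 M{\left(12 \right)} u{\left(11 \right)} = 105 \left(\left(-4\right) 12\right) 12 = 105 \left(-48\right) 12 = \left(-5040\right) 12 = -60480$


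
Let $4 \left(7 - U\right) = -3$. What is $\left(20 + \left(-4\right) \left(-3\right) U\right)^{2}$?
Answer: $12769$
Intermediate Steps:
$U = \frac{31}{4}$ ($U = 7 - - \frac{3}{4} = 7 + \frac{3}{4} = \frac{31}{4} \approx 7.75$)
$\left(20 + \left(-4\right) \left(-3\right) U\right)^{2} = \left(20 + \left(-4\right) \left(-3\right) \frac{31}{4}\right)^{2} = \left(20 + 12 \cdot \frac{31}{4}\right)^{2} = \left(20 + 93\right)^{2} = 113^{2} = 12769$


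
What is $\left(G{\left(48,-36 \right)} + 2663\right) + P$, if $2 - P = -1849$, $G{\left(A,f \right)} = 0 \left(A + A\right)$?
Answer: $4514$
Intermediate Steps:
$G{\left(A,f \right)} = 0$ ($G{\left(A,f \right)} = 0 \cdot 2 A = 0$)
$P = 1851$ ($P = 2 - -1849 = 2 + 1849 = 1851$)
$\left(G{\left(48,-36 \right)} + 2663\right) + P = \left(0 + 2663\right) + 1851 = 2663 + 1851 = 4514$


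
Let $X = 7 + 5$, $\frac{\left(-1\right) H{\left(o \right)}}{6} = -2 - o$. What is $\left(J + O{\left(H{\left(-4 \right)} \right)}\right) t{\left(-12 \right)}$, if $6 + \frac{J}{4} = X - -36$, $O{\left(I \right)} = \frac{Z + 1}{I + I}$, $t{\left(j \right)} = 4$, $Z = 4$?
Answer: $\frac{4027}{6} \approx 671.17$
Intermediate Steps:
$H{\left(o \right)} = 12 + 6 o$ ($H{\left(o \right)} = - 6 \left(-2 - o\right) = 12 + 6 o$)
$X = 12$
$O{\left(I \right)} = \frac{5}{2 I}$ ($O{\left(I \right)} = \frac{4 + 1}{I + I} = \frac{5}{2 I}$)
$J = 168$ ($J = -24 + 4 \left(12 - -36\right) = -24 + 4 \left(12 + 36\right) = -24 + 4 \cdot 48 = -24 + 192 = 168$)
$\left(J + O{\left(H{\left(-4 \right)} \right)}\right) t{\left(-12 \right)} = \left(168 + \frac{5}{2 \left(12 + 6 \left(-4\right)\right)}\right) 4 = \left(168 + \frac{5}{2 \left(12 - 24\right)}\right) 4 = \left(168 + \frac{5}{2 \left(-12\right)}\right) 4 = \left(168 + \frac{5}{2} \left(- \frac{1}{12}\right)\right) 4 = \left(168 - \frac{5}{24}\right) 4 = \frac{4027}{24} \cdot 4 = \frac{4027}{6}$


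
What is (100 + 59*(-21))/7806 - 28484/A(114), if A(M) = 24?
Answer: -1544260/1301 ≈ -1187.0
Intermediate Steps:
(100 + 59*(-21))/7806 - 28484/A(114) = (100 + 59*(-21))/7806 - 28484/24 = (100 - 1239)*(1/7806) - 28484*1/24 = -1139*1/7806 - 7121/6 = -1139/7806 - 7121/6 = -1544260/1301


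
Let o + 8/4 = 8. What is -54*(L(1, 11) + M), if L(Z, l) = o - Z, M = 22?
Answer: -1458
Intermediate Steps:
o = 6 (o = -2 + 8 = 6)
L(Z, l) = 6 - Z
-54*(L(1, 11) + M) = -54*((6 - 1*1) + 22) = -54*((6 - 1) + 22) = -54*(5 + 22) = -54*27 = -1458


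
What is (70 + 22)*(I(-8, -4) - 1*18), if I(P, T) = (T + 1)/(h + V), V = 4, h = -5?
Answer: -1380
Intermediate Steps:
I(P, T) = -1 - T (I(P, T) = (T + 1)/(-5 + 4) = (1 + T)/(-1) = (1 + T)*(-1) = -1 - T)
(70 + 22)*(I(-8, -4) - 1*18) = (70 + 22)*((-1 - 1*(-4)) - 1*18) = 92*((-1 + 4) - 18) = 92*(3 - 18) = 92*(-15) = -1380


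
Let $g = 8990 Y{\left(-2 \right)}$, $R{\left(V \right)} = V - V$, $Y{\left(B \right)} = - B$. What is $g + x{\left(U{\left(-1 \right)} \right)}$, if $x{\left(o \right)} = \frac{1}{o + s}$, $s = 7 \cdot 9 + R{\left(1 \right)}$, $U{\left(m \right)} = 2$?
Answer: $\frac{1168701}{65} \approx 17980.0$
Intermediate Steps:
$R{\left(V \right)} = 0$
$g = 17980$ ($g = 8990 \left(\left(-1\right) \left(-2\right)\right) = 8990 \cdot 2 = 17980$)
$s = 63$ ($s = 7 \cdot 9 + 0 = 63 + 0 = 63$)
$x{\left(o \right)} = \frac{1}{63 + o}$ ($x{\left(o \right)} = \frac{1}{o + 63} = \frac{1}{63 + o}$)
$g + x{\left(U{\left(-1 \right)} \right)} = 17980 + \frac{1}{63 + 2} = 17980 + \frac{1}{65} = \frac{1168701}{65}$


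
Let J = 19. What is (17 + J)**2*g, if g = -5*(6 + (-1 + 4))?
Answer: -58320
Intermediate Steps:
g = -45 (g = -5*(6 + 3) = -5*9 = -45)
(17 + J)**2*g = (17 + 19)**2*(-45) = 36**2*(-45) = 1296*(-45) = -58320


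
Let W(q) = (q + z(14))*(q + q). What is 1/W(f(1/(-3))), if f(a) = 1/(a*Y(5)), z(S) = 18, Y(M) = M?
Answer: -25/522 ≈ -0.047893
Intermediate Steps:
f(a) = 1/(5*a) (f(a) = 1/(a*5) = 1/(5*a))
W(q) = 2*q*(18 + q) (W(q) = (q + 18)*(q + q) = (18 + q)*(2*q) = 2*q*(18 + q))
1/W(f(1/(-3))) = 1/(2*(1/(5*(1/(-3))))*(18 + 1/(5*(1/(-3))))) = 1/(2*(1/(5*(-⅓)))*(18 + 1/(5*(-⅓)))) = 1/(2*((⅕)*(-3))*(18 + (⅕)*(-3))) = 1/(2*(-⅗)*(18 - ⅗)) = 1/(2*(-⅗)*(87/5)) = 1/(-522/25) = -25/522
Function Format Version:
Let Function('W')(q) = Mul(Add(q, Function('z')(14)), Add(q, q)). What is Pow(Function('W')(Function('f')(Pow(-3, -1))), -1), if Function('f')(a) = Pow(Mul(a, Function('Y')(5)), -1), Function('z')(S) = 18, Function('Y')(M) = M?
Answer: Rational(-25, 522) ≈ -0.047893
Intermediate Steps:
Function('f')(a) = Mul(Rational(1, 5), Pow(a, -1)) (Function('f')(a) = Pow(Mul(a, 5), -1) = Pow(Mul(5, a), -1) = Mul(Rational(1, 5), Pow(a, -1)))
Function('W')(q) = Mul(2, q, Add(18, q)) (Function('W')(q) = Mul(Add(q, 18), Add(q, q)) = Mul(Add(18, q), Mul(2, q)) = Mul(2, q, Add(18, q)))
Pow(Function('W')(Function('f')(Pow(-3, -1))), -1) = Pow(Mul(2, Mul(Rational(1, 5), Pow(Pow(-3, -1), -1)), Add(18, Mul(Rational(1, 5), Pow(Pow(-3, -1), -1)))), -1) = Pow(Mul(2, Mul(Rational(1, 5), Pow(Rational(-1, 3), -1)), Add(18, Mul(Rational(1, 5), Pow(Rational(-1, 3), -1)))), -1) = Pow(Mul(2, Mul(Rational(1, 5), -3), Add(18, Mul(Rational(1, 5), -3))), -1) = Pow(Mul(2, Rational(-3, 5), Add(18, Rational(-3, 5))), -1) = Pow(Mul(2, Rational(-3, 5), Rational(87, 5)), -1) = Pow(Rational(-522, 25), -1) = Rational(-25, 522)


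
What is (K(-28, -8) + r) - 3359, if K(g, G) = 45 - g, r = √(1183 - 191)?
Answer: -3286 + 4*√62 ≈ -3254.5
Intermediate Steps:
r = 4*√62 (r = √992 = 4*√62 ≈ 31.496)
(K(-28, -8) + r) - 3359 = ((45 - 1*(-28)) + 4*√62) - 3359 = ((45 + 28) + 4*√62) - 3359 = (73 + 4*√62) - 3359 = -3286 + 4*√62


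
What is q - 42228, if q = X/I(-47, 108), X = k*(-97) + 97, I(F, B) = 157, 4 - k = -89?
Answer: -6638720/157 ≈ -42285.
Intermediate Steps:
k = 93 (k = 4 - 1*(-89) = 4 + 89 = 93)
X = -8924 (X = 93*(-97) + 97 = -9021 + 97 = -8924)
q = -8924/157 ≈ -56.841
q - 42228 = -8924/157 - 42228 = -6638720/157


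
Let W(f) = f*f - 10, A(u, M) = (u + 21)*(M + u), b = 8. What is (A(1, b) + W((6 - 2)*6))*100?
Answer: 76400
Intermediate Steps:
A(u, M) = (21 + u)*(M + u)
W(f) = -10 + f² (W(f) = f² - 10 = -10 + f²)
(A(1, b) + W((6 - 2)*6))*100 = ((1² + 21*8 + 21*1 + 8*1) + (-10 + ((6 - 2)*6)²))*100 = ((1 + 168 + 21 + 8) + (-10 + (4*6)²))*100 = (198 + (-10 + 24²))*100 = (198 + (-10 + 576))*100 = (198 + 566)*100 = 764*100 = 76400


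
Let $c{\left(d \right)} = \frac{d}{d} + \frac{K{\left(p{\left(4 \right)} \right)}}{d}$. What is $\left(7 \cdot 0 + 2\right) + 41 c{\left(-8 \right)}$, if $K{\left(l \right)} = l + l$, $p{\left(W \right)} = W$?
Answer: $2$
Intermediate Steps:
$K{\left(l \right)} = 2 l$
$c{\left(d \right)} = 1 + \frac{8}{d}$ ($c{\left(d \right)} = \frac{d}{d} + \frac{2 \cdot 4}{d} = 1 + \frac{8}{d}$)
$\left(7 \cdot 0 + 2\right) + 41 c{\left(-8 \right)} = \left(7 \cdot 0 + 2\right) + 41 \frac{8 - 8}{-8} = \left(0 + 2\right) + 41 \left(\left(- \frac{1}{8}\right) 0\right) = 2 + 41 \cdot 0 = 2 + 0 = 2$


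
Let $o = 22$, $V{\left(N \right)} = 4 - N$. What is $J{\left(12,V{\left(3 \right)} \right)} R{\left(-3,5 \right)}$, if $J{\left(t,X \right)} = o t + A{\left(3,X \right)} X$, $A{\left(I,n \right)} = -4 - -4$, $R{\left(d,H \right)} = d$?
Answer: $-792$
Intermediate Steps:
$A{\left(I,n \right)} = 0$ ($A{\left(I,n \right)} = -4 + 4 = 0$)
$J{\left(t,X \right)} = 22 t$ ($J{\left(t,X \right)} = 22 t + 0 X = 22 t + 0 = 22 t$)
$J{\left(12,V{\left(3 \right)} \right)} R{\left(-3,5 \right)} = 22 \cdot 12 \left(-3\right) = 264 \left(-3\right) = -792$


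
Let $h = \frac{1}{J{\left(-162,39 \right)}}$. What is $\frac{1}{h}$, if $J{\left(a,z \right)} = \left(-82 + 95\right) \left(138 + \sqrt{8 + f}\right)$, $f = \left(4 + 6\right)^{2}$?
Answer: $1794 + 78 \sqrt{3} \approx 1929.1$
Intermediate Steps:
$f = 100$ ($f = 10^{2} = 100$)
$J{\left(a,z \right)} = 1794 + 78 \sqrt{3}$ ($J{\left(a,z \right)} = \left(-82 + 95\right) \left(138 + \sqrt{8 + 100}\right) = 13 \left(138 + \sqrt{108}\right) = 13 \left(138 + 6 \sqrt{3}\right) = 1794 + 78 \sqrt{3}$)
$h = \frac{1}{1794 + 78 \sqrt{3}} \approx 0.00051838$
$\frac{1}{h} = \frac{1}{\frac{23}{41028} - \frac{\sqrt{3}}{41028}}$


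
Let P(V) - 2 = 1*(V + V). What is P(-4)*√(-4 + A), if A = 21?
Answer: -6*√17 ≈ -24.739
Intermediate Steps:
P(V) = 2 + 2*V (P(V) = 2 + 1*(V + V) = 2 + 1*(2*V) = 2 + 2*V)
P(-4)*√(-4 + A) = (2 + 2*(-4))*√(-4 + 21) = (2 - 8)*√17 = -6*√17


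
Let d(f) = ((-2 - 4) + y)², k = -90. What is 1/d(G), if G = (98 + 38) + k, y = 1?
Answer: 1/25 ≈ 0.040000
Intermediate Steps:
G = 46 (G = (98 + 38) - 90 = 136 - 90 = 46)
d(f) = 25 (d(f) = ((-2 - 4) + 1)² = (-6 + 1)² = (-5)² = 25)
1/d(G) = 1/25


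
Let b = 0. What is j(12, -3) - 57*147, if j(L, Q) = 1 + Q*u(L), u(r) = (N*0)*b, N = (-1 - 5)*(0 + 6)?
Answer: -8378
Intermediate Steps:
N = -36 (N = -6*6 = -36)
u(r) = 0 (u(r) = -36*0*0 = 0*0 = 0)
j(L, Q) = 1 (j(L, Q) = 1 + Q*0 = 1 + 0 = 1)
j(12, -3) - 57*147 = 1 - 57*147 = 1 - 8379 = -8378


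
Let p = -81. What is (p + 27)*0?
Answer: 0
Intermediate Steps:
(p + 27)*0 = (-81 + 27)*0 = -54*0 = 0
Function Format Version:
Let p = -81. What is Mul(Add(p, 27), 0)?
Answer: 0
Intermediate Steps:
Mul(Add(p, 27), 0) = Mul(Add(-81, 27), 0) = Mul(-54, 0) = 0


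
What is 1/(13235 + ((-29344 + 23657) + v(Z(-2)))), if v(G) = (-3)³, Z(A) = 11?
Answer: 1/7521 ≈ 0.00013296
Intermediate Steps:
v(G) = -27
1/(13235 + ((-29344 + 23657) + v(Z(-2)))) = 1/(13235 + ((-29344 + 23657) - 27)) = 1/(13235 + (-5687 - 27)) = 1/(13235 - 5714) = 1/7521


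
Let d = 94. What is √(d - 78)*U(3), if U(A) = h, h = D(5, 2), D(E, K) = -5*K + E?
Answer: -20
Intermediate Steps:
D(E, K) = E - 5*K
h = -5 (h = 5 - 5*2 = 5 - 10 = -5)
U(A) = -5
√(d - 78)*U(3) = √(94 - 78)*(-5) = √16*(-5) = 4*(-5) = -20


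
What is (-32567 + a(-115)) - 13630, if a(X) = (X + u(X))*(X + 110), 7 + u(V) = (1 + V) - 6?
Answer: -44987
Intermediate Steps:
u(V) = -12 + V (u(V) = -7 + ((1 + V) - 6) = -7 + (-5 + V) = -12 + V)
a(X) = (-12 + 2*X)*(110 + X) (a(X) = (X + (-12 + X))*(X + 110) = (-12 + 2*X)*(110 + X))
(-32567 + a(-115)) - 13630 = (-32567 + (-1320 + 2*(-115)² + 208*(-115))) - 13630 = (-32567 + (-1320 + 2*13225 - 23920)) - 13630 = (-32567 + (-1320 + 26450 - 23920)) - 13630 = (-32567 + 1210) - 13630 = -31357 - 13630 = -44987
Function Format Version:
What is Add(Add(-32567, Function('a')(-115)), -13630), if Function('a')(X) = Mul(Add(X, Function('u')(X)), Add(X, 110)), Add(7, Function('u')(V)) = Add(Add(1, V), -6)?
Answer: -44987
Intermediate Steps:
Function('u')(V) = Add(-12, V) (Function('u')(V) = Add(-7, Add(Add(1, V), -6)) = Add(-7, Add(-5, V)) = Add(-12, V))
Function('a')(X) = Mul(Add(-12, Mul(2, X)), Add(110, X)) (Function('a')(X) = Mul(Add(X, Add(-12, X)), Add(X, 110)) = Mul(Add(-12, Mul(2, X)), Add(110, X)))
Add(Add(-32567, Function('a')(-115)), -13630) = Add(Add(-32567, Add(-1320, Mul(2, Pow(-115, 2)), Mul(208, -115))), -13630) = Add(Add(-32567, Add(-1320, Mul(2, 13225), -23920)), -13630) = Add(Add(-32567, Add(-1320, 26450, -23920)), -13630) = Add(Add(-32567, 1210), -13630) = Add(-31357, -13630) = -44987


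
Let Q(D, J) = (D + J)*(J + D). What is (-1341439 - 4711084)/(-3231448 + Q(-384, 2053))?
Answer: 6052523/445887 ≈ 13.574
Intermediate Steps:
Q(D, J) = (D + J)**2 (Q(D, J) = (D + J)*(D + J) = (D + J)**2)
(-1341439 - 4711084)/(-3231448 + Q(-384, 2053)) = (-1341439 - 4711084)/(-3231448 + (-384 + 2053)**2) = -6052523/(-3231448 + 1669**2) = -6052523/(-3231448 + 2785561) = -6052523/(-445887) = -6052523*(-1/445887) = 6052523/445887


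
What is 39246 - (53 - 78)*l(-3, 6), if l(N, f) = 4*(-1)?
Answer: 39146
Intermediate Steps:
l(N, f) = -4
39246 - (53 - 78)*l(-3, 6) = 39246 - (53 - 78)*(-4) = 39246 - (-25)*(-4) = 39246 - 1*100 = 39246 - 100 = 39146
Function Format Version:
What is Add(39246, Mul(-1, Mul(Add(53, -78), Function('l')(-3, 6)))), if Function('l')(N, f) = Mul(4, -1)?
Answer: 39146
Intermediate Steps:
Function('l')(N, f) = -4
Add(39246, Mul(-1, Mul(Add(53, -78), Function('l')(-3, 6)))) = Add(39246, Mul(-1, Mul(Add(53, -78), -4))) = Add(39246, Mul(-1, Mul(-25, -4))) = Add(39246, Mul(-1, 100)) = Add(39246, -100) = 39146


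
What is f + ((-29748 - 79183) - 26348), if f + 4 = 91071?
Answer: -44212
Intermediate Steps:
f = 91067 (f = -4 + 91071 = 91067)
f + ((-29748 - 79183) - 26348) = 91067 + ((-29748 - 79183) - 26348) = 91067 + (-108931 - 26348) = 91067 - 135279 = -44212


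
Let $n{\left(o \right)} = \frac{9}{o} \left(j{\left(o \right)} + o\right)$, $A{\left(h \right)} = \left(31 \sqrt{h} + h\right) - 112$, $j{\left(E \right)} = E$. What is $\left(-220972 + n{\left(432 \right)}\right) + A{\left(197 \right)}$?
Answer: $-220869 + 31 \sqrt{197} \approx -2.2043 \cdot 10^{5}$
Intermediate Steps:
$A{\left(h \right)} = -112 + h + 31 \sqrt{h}$ ($A{\left(h \right)} = \left(h + 31 \sqrt{h}\right) - 112 = -112 + h + 31 \sqrt{h}$)
$n{\left(o \right)} = 18$ ($n{\left(o \right)} = \frac{9}{o} \left(o + o\right) = \frac{9}{o} 2 o = 18$)
$\left(-220972 + n{\left(432 \right)}\right) + A{\left(197 \right)} = \left(-220972 + 18\right) + \left(-112 + 197 + 31 \sqrt{197}\right) = -220954 + \left(85 + 31 \sqrt{197}\right) = -220869 + 31 \sqrt{197}$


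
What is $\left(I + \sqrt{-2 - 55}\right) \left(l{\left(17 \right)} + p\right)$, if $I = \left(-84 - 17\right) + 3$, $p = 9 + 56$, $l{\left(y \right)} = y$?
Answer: $-8036 + 82 i \sqrt{57} \approx -8036.0 + 619.09 i$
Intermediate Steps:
$p = 65$
$I = -98$ ($I = -101 + 3 = -98$)
$\left(I + \sqrt{-2 - 55}\right) \left(l{\left(17 \right)} + p\right) = \left(-98 + \sqrt{-2 - 55}\right) \left(17 + 65\right) = \left(-98 + \sqrt{-57}\right) 82 = \left(-98 + i \sqrt{57}\right) 82 = -8036 + 82 i \sqrt{57}$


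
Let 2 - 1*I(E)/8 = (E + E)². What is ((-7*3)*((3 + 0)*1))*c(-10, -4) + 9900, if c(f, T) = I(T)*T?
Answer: -115092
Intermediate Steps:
I(E) = 16 - 32*E² (I(E) = 16 - 8*(E + E)² = 16 - 8*4*E² = 16 - 32*E²)
c(f, T) = T*(16 - 32*T²) (c(f, T) = (16 - 32*T²)*T = T*(16 - 32*T²))
((-7*3)*((3 + 0)*1))*c(-10, -4) + 9900 = ((-7*3)*((3 + 0)*1))*(-32*(-4)³ + 16*(-4)) + 9900 = (-63)*(-32*(-64) - 64) + 9900 = (-21*3)*(2048 - 64) + 9900 = -63*1984 + 9900 = -124992 + 9900 = -115092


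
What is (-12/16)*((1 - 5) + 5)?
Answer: -3/4 ≈ -0.75000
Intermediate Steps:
(-12/16)*((1 - 5) + 5) = (-12*1/16)*(-4 + 5) = -3/4*1 = -3/4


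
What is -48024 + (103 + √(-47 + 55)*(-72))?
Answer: -47921 - 144*√2 ≈ -48125.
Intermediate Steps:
-48024 + (103 + √(-47 + 55)*(-72)) = -48024 + (103 + √8*(-72)) = -48024 + (103 + (2*√2)*(-72)) = -48024 + (103 - 144*√2) = -47921 - 144*√2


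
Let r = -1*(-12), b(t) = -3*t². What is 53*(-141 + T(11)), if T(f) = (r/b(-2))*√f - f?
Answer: -8056 - 53*√11 ≈ -8231.8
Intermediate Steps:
r = 12
T(f) = -f - √f (T(f) = (12/((-3*(-2)²)))*√f - f = (12/((-3*4)))*√f - f = (12/(-12))*√f - f = (12*(-1/12))*√f - f = -√f - f = -f - √f)
53*(-141 + T(11)) = 53*(-141 + (-1*11 - √11)) = 53*(-141 + (-11 - √11)) = 53*(-152 - √11) = -8056 - 53*√11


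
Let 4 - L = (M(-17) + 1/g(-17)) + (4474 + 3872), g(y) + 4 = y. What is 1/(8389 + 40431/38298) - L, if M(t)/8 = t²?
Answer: 23963471602669/2249256471 ≈ 10654.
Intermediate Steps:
g(y) = -4 + y
M(t) = 8*t²
L = -223733/21 (L = 4 - ((8*(-17)² + 1/(-4 - 17)) + (4474 + 3872)) = 4 - ((8*289 + 1/(-21)) + 8346) = 4 - ((2312 - 1/21) + 8346) = 4 - (48551/21 + 8346) = 4 - 1*223817/21 = 4 - 223817/21 = -223733/21 ≈ -10654.)
1/(8389 + 40431/38298) - L = 1/(8389 + 40431/38298) - 1*(-223733/21) = 1/(8389 + 40431*(1/38298)) + 223733/21 = 1/(8389 + 13477/12766) + 223733/21 = 1/(107107451/12766) + 223733/21 = 12766/107107451 + 223733/21 = 23963471602669/2249256471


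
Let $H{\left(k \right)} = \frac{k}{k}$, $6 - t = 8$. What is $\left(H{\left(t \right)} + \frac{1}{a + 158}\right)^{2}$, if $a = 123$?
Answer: $\frac{79524}{78961} \approx 1.0071$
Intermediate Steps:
$t = -2$ ($t = 6 - 8 = -2$)
$H{\left(k \right)} = 1$
$\left(H{\left(t \right)} + \frac{1}{a + 158}\right)^{2} = \left(1 + \frac{1}{123 + 158}\right)^{2} = \left(1 + \frac{1}{281}\right)^{2} = \left(\frac{282}{281}\right)^{2} = \frac{79524}{78961}$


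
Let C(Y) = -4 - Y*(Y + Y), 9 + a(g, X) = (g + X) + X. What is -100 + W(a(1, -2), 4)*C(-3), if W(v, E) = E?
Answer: -188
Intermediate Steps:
a(g, X) = -9 + g + 2*X (a(g, X) = -9 + ((g + X) + X) = -9 + ((X + g) + X) = -9 + (g + 2*X) = -9 + g + 2*X)
C(Y) = -4 - 2*Y² (C(Y) = -4 - Y*2*Y = -4 - 2*Y²)
-100 + W(a(1, -2), 4)*C(-3) = -100 + 4*(-4 - 2*(-3)²) = -100 + 4*(-4 - 2*9) = -100 + 4*(-4 - 18) = -100 + 4*(-22) = -100 - 88 = -188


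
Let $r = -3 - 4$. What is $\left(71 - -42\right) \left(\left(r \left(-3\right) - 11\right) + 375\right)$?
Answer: $43505$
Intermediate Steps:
$r = -7$ ($r = -3 - 4 = -7$)
$\left(71 - -42\right) \left(\left(r \left(-3\right) - 11\right) + 375\right) = \left(71 - -42\right) \left(\left(\left(-7\right) \left(-3\right) - 11\right) + 375\right) = \left(71 + 42\right) \left(\left(21 - 11\right) + 375\right) = 113 \left(10 + 375\right) = 113 \cdot 385 = 43505$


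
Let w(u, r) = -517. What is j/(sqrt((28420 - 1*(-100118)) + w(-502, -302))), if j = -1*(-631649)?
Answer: 631649*sqrt(128021)/128021 ≈ 1765.4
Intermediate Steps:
j = 631649
j/(sqrt((28420 - 1*(-100118)) + w(-502, -302))) = 631649/(sqrt((28420 - 1*(-100118)) - 517)) = 631649/(sqrt((28420 + 100118) - 517)) = 631649/(sqrt(128538 - 517)) = 631649/(sqrt(128021)) = 631649*(sqrt(128021)/128021) = 631649*sqrt(128021)/128021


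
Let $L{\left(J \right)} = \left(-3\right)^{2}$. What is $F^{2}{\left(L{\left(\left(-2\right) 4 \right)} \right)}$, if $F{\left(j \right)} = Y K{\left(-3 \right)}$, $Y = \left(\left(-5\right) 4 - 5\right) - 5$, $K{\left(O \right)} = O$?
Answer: $8100$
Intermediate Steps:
$Y = -30$ ($Y = \left(-20 - 5\right) - 5 = -25 - 5 = -30$)
$L{\left(J \right)} = 9$
$F{\left(j \right)} = 90$ ($F{\left(j \right)} = \left(-30\right) \left(-3\right) = 90$)
$F^{2}{\left(L{\left(\left(-2\right) 4 \right)} \right)} = 90^{2} = 8100$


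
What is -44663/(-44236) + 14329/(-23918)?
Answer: 217195995/529018324 ≈ 0.41056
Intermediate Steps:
-44663/(-44236) + 14329/(-23918) = -44663*(-1/44236) + 14329*(-1/23918) = 44663/44236 - 14329/23918 = 217195995/529018324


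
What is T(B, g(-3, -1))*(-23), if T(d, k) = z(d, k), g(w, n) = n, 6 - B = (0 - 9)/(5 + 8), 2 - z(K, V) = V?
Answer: -69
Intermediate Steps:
z(K, V) = 2 - V
B = 87/13 (B = 6 - (0 - 9)/(5 + 8) = 6 - (-9)/13 = 6 - 1*(-9/13) = 6 + 9/13 = 87/13 ≈ 6.6923)
T(d, k) = 2 - k
T(B, g(-3, -1))*(-23) = (2 - 1*(-1))*(-23) = (2 + 1)*(-23) = 3*(-23) = -69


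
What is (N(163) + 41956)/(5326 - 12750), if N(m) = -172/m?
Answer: -53427/9454 ≈ -5.6513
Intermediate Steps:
(N(163) + 41956)/(5326 - 12750) = (-172/163 + 41956)/(5326 - 12750) = (-172*1/163 + 41956)/(-7424) = (-172/163 + 41956)*(-1/7424) = (6838656/163)*(-1/7424) = -53427/9454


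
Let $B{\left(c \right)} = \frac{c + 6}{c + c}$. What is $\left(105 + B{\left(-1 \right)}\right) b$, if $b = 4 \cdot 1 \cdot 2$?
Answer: $820$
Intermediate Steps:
$b = 8$ ($b = 4 \cdot 2 = 8$)
$B{\left(c \right)} = \frac{6 + c}{2 c}$
$\left(105 + B{\left(-1 \right)}\right) b = \left(105 + \frac{6 - 1}{2 \left(-1\right)}\right) 8 = \left(105 + \frac{1}{2} \left(-1\right) 5\right) 8 = \left(105 - \frac{5}{2}\right) 8 = \frac{205}{2} \cdot 8 = 820$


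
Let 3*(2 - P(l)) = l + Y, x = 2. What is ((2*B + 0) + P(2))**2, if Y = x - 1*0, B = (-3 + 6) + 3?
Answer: 1444/9 ≈ 160.44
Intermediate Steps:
B = 6 (B = 3 + 3 = 6)
Y = 2 (Y = 2 - 1*0 = 2 + 0 = 2)
P(l) = 4/3 - l/3 (P(l) = 2 - (l + 2)/3 = 2 - (2 + l)/3 = 2 + (-2/3 - l/3) = 4/3 - l/3)
((2*B + 0) + P(2))**2 = ((2*6 + 0) + (4/3 - 1/3*2))**2 = ((12 + 0) + (4/3 - 2/3))**2 = (12 + 2/3)**2 = (38/3)**2 = 1444/9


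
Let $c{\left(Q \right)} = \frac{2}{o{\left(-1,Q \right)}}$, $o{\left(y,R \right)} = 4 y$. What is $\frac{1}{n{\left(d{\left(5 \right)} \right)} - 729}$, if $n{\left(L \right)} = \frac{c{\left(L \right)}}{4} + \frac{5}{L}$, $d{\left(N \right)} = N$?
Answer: $- \frac{8}{5825} \approx -0.0013734$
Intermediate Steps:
$c{\left(Q \right)} = - \frac{1}{2}$ ($c{\left(Q \right)} = \frac{2}{4 \left(-1\right)} = \frac{2}{-4} = 2 \left(- \frac{1}{4}\right) = - \frac{1}{2}$)
$n{\left(L \right)} = - \frac{1}{8} + \frac{5}{L}$ ($n{\left(L \right)} = - \frac{1}{2 \cdot 4} + \frac{5}{L} = \left(- \frac{1}{2}\right) \frac{1}{4} + \frac{5}{L} = - \frac{1}{8} + \frac{5}{L}$)
$\frac{1}{n{\left(d{\left(5 \right)} \right)} - 729} = \frac{1}{\frac{40 - 5}{8 \cdot 5} - 729} = \frac{1}{\frac{1}{8} \cdot \frac{1}{5} \left(40 - 5\right) - 729} = \frac{1}{\frac{1}{8} \cdot \frac{1}{5} \cdot 35 - 729} = \frac{1}{\frac{7}{8} - 729} = \frac{1}{- \frac{5825}{8}} = - \frac{8}{5825}$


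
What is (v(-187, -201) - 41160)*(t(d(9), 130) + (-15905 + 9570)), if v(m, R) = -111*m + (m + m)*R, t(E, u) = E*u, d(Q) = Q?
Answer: -282892215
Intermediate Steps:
v(m, R) = -111*m + 2*R*m (v(m, R) = -111*m + (2*m)*R = -111*m + 2*R*m)
(v(-187, -201) - 41160)*(t(d(9), 130) + (-15905 + 9570)) = (-187*(-111 + 2*(-201)) - 41160)*(9*130 + (-15905 + 9570)) = (-187*(-111 - 402) - 41160)*(1170 - 6335) = (-187*(-513) - 41160)*(-5165) = (95931 - 41160)*(-5165) = 54771*(-5165) = -282892215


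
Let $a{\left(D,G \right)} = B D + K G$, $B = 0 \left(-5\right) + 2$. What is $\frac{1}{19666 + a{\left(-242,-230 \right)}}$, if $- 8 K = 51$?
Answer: $\frac{4}{82593} \approx 4.843 \cdot 10^{-5}$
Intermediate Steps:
$K = - \frac{51}{8}$ ($K = \left(- \frac{1}{8}\right) 51 = - \frac{51}{8} \approx -6.375$)
$B = 2$ ($B = 0 + 2 = 2$)
$a{\left(D,G \right)} = 2 D - \frac{51 G}{8}$
$\frac{1}{19666 + a{\left(-242,-230 \right)}} = \frac{1}{19666 + \left(2 \left(-242\right) - - \frac{5865}{4}\right)} = \frac{1}{19666 + \left(-484 + \frac{5865}{4}\right)} = \frac{1}{19666 + \frac{3929}{4}} = \frac{1}{\frac{82593}{4}} = \frac{4}{82593}$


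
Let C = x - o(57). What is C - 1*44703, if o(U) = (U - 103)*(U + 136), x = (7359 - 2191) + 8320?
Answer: -22337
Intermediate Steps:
x = 13488 (x = 5168 + 8320 = 13488)
o(U) = (-103 + U)*(136 + U)
C = 22366 (C = 13488 - (-14008 + 57**2 + 33*57) = 13488 - (-14008 + 3249 + 1881) = 13488 - 1*(-8878) = 13488 + 8878 = 22366)
C - 1*44703 = 22366 - 1*44703 = 22366 - 44703 = -22337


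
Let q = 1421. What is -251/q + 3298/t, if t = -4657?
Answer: -5855365/6617597 ≈ -0.88482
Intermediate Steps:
-251/q + 3298/t = -251/1421 + 3298/(-4657) = -251*1/1421 + 3298*(-1/4657) = -251/1421 - 3298/4657 = -5855365/6617597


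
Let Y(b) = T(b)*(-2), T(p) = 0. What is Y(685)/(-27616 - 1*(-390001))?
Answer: 0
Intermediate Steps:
Y(b) = 0 (Y(b) = 0*(-2) = 0)
Y(685)/(-27616 - 1*(-390001)) = 0/(-27616 - 1*(-390001)) = 0/(-27616 + 390001) = 0/362385 = 0*(1/362385) = 0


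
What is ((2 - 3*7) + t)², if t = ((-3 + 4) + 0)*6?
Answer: 169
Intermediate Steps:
t = 6 (t = (1 + 0)*6 = 1*6 = 6)
((2 - 3*7) + t)² = ((2 - 3*7) + 6)² = ((2 - 21) + 6)² = (-19 + 6)² = (-13)² = 169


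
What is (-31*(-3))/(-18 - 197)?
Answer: -93/215 ≈ -0.43256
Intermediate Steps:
(-31*(-3))/(-18 - 197) = 93/(-215) = 93*(-1/215) = -93/215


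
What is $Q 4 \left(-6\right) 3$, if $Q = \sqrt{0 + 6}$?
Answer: $- 72 \sqrt{6} \approx -176.36$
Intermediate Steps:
$Q = \sqrt{6} \approx 2.4495$
$Q 4 \left(-6\right) 3 = \sqrt{6} \cdot 4 \left(-6\right) 3 = 4 \sqrt{6} \left(-6\right) 3 = - 24 \sqrt{6} \cdot 3 = - 72 \sqrt{6}$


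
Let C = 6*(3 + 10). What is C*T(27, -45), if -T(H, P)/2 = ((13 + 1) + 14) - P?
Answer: -11388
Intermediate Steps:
T(H, P) = -56 + 2*P (T(H, P) = -2*(((13 + 1) + 14) - P) = -2*((14 + 14) - P) = -2*(28 - P) = -56 + 2*P)
C = 78 (C = 6*13 = 78)
C*T(27, -45) = 78*(-56 + 2*(-45)) = 78*(-56 - 90) = 78*(-146) = -11388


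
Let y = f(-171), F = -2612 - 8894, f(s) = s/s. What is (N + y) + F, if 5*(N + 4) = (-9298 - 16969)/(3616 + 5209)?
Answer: -507860892/44125 ≈ -11510.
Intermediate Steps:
N = -202767/44125 (N = -4 + ((-9298 - 16969)/(3616 + 5209))/5 = -4 + (-26267/8825)/5 = -4 + (-26267*1/8825)/5 = -4 + (⅕)*(-26267/8825) = -4 - 26267/44125 = -202767/44125 ≈ -4.5953)
f(s) = 1
F = -11506
y = 1
(N + y) + F = (-202767/44125 + 1) - 11506 = -158642/44125 - 11506 = -507860892/44125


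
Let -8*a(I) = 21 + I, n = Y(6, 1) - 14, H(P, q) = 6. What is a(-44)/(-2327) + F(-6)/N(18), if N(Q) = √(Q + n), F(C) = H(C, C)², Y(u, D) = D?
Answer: -23/18616 + 36*√5/5 ≈ 16.098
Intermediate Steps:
n = -13 (n = 1 - 14 = -13)
F(C) = 36 (F(C) = 6² = 36)
N(Q) = √(-13 + Q) (N(Q) = √(Q - 13) = √(-13 + Q))
a(I) = -21/8 - I/8 (a(I) = -(21 + I)/8 = -21/8 - I/8)
a(-44)/(-2327) + F(-6)/N(18) = (-21/8 - ⅛*(-44))/(-2327) + 36/(√(-13 + 18)) = (-21/8 + 11/2)*(-1/2327) + 36/(√5) = (23/8)*(-1/2327) + 36*(√5/5) = -23/18616 + 36*√5/5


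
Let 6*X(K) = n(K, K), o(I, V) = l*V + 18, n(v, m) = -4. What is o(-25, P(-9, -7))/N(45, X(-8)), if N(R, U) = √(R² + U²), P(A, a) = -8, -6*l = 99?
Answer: 450*√18229/18229 ≈ 3.3330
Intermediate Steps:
l = -33/2 (l = -⅙*99 = -33/2 ≈ -16.500)
o(I, V) = 18 - 33*V/2 (o(I, V) = -33*V/2 + 18 = 18 - 33*V/2)
X(K) = -⅔ (X(K) = (⅙)*(-4) = -⅔)
o(-25, P(-9, -7))/N(45, X(-8)) = (18 - 33/2*(-8))/(√(45² + (-⅔)²)) = (18 + 132)/(√(2025 + 4/9)) = 150/(√(18229/9)) = 150/((√18229/3)) = 150*(3*√18229/18229) = 450*√18229/18229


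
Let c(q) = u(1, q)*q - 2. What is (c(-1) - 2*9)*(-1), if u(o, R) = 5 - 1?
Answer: 24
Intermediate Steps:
u(o, R) = 4
c(q) = -2 + 4*q (c(q) = 4*q - 2 = -2 + 4*q)
(c(-1) - 2*9)*(-1) = ((-2 + 4*(-1)) - 2*9)*(-1) = ((-2 - 4) - 18)*(-1) = (-6 - 18)*(-1) = -24*(-1) = 24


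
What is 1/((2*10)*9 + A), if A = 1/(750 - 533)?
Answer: 217/39061 ≈ 0.0055554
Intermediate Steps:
A = 1/217 ≈ 0.0046083
1/((2*10)*9 + A) = 1/((2*10)*9 + 1/217) = 1/(20*9 + 1/217) = 1/(180 + 1/217) = 1/(39061/217) = 217/39061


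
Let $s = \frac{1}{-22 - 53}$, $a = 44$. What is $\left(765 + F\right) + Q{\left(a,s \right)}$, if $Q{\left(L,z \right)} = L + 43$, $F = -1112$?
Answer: $-260$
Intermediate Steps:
$s = - \frac{1}{75}$ ($s = \frac{1}{-75} = - \frac{1}{75} \approx -0.013333$)
$Q{\left(L,z \right)} = 43 + L$
$\left(765 + F\right) + Q{\left(a,s \right)} = \left(765 - 1112\right) + \left(43 + 44\right) = -347 + 87 = -260$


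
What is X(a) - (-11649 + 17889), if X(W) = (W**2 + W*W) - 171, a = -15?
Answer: -5961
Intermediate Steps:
X(W) = -171 + 2*W**2 (X(W) = (W**2 + W**2) - 171 = 2*W**2 - 171 = -171 + 2*W**2)
X(a) - (-11649 + 17889) = (-171 + 2*(-15)**2) - (-11649 + 17889) = (-171 + 2*225) - 1*6240 = (-171 + 450) - 6240 = 279 - 6240 = -5961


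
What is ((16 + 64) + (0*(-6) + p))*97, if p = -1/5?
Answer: 38703/5 ≈ 7740.6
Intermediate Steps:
p = -⅕ (p = -1*⅕ = -⅕ ≈ -0.20000)
((16 + 64) + (0*(-6) + p))*97 = ((16 + 64) + (0*(-6) - ⅕))*97 = (80 + (0 - ⅕))*97 = (80 - ⅕)*97 = (399/5)*97 = 38703/5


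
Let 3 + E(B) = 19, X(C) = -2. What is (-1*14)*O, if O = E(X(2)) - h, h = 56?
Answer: 560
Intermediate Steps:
E(B) = 16 (E(B) = -3 + 19 = 16)
O = -40 (O = 16 - 1*56 = 16 - 56 = -40)
(-1*14)*O = -1*14*(-40) = -14*(-40) = 560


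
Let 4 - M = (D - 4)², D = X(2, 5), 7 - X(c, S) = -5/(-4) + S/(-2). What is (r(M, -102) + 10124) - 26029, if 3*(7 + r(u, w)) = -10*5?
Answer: -47786/3 ≈ -15929.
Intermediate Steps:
X(c, S) = 23/4 + S/2 (X(c, S) = 7 - (-5/(-4) + S/(-2)) = 7 - (-5*(-¼) + S*(-½)) = 7 - (5/4 - S/2) = 7 + (-5/4 + S/2) = 23/4 + S/2)
D = 33/4 (D = 23/4 + (½)*5 = 23/4 + 5/2 = 33/4 ≈ 8.2500)
M = -225/16 (M = 4 - (33/4 - 4)² = 4 - (17/4)² = 4 - 1*289/16 = 4 - 289/16 = -225/16 ≈ -14.063)
r(u, w) = -71/3 (r(u, w) = -7 + (-10*5)/3 = -7 + (⅓)*(-50) = -7 - 50/3 = -71/3)
(r(M, -102) + 10124) - 26029 = (-71/3 + 10124) - 26029 = 30301/3 - 26029 = -47786/3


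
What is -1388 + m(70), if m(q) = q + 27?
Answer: -1291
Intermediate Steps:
m(q) = 27 + q
-1388 + m(70) = -1388 + (27 + 70) = -1388 + 97 = -1291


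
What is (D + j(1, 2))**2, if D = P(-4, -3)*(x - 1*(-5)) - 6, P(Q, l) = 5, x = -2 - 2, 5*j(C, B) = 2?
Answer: 9/25 ≈ 0.36000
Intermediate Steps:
j(C, B) = 2/5 (j(C, B) = (1/5)*2 = 2/5)
x = -4
D = -1 (D = 5*(-4 - 1*(-5)) - 6 = 5*(-4 + 5) - 6 = 5*1 - 6 = 5 - 6 = -1)
(D + j(1, 2))**2 = (-1 + 2/5)**2 = (-3/5)**2 = 9/25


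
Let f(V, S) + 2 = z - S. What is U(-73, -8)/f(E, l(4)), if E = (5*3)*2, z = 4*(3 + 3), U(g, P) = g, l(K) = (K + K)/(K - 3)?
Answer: -73/14 ≈ -5.2143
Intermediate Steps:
l(K) = 2*K/(-3 + K) (l(K) = (2*K)/(-3 + K) = 2*K/(-3 + K))
z = 24 (z = 4*6 = 24)
E = 30 (E = 15*2 = 30)
f(V, S) = 22 - S (f(V, S) = -2 + (24 - S) = 22 - S)
U(-73, -8)/f(E, l(4)) = -73/(22 - 2*4/(-3 + 4)) = -73/(22 - 2*4/1) = -73/(22 - 2*4) = -73/(22 - 1*8) = -73/(22 - 8) = -73/14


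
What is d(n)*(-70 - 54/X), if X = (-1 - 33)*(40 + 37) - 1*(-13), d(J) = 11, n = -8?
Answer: -2005256/2605 ≈ -769.77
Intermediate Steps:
X = -2605 (X = -34*77 + 13 = -2618 + 13 = -2605)
d(n)*(-70 - 54/X) = 11*(-70 - 54/(-2605)) = 11*(-70 - 54*(-1/2605)) = 11*(-70 + 54/2605) = 11*(-182296/2605) = -2005256/2605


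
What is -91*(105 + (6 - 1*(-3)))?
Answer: -10374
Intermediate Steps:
-91*(105 + (6 - 1*(-3))) = -91*(105 + (6 + 3)) = -91*(105 + 9) = -91*114 = -10374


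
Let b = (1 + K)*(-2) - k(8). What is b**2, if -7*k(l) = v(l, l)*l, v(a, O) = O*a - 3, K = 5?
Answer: 163216/49 ≈ 3330.9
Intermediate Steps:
v(a, O) = -3 + O*a
k(l) = -l*(-3 + l**2)/7 (k(l) = -(-3 + l*l)*l/7 = -(-3 + l**2)*l/7 = -l*(-3 + l**2)/7)
b = 404/7 (b = (1 + 5)*(-2) - 8*(3 - 1*8**2)/7 = 6*(-2) - 8*(3 - 1*64)/7 = -12 - 8*(3 - 64)/7 = -12 - 8*(-61)/7 = -12 - 1*(-488/7) = -12 + 488/7 = 404/7 ≈ 57.714)
b**2 = (404/7)**2 = 163216/49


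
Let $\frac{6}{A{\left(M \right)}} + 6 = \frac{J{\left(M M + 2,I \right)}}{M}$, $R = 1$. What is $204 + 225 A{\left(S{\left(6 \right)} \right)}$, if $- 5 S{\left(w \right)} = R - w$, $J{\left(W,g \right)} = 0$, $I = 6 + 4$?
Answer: $-21$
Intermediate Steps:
$I = 10$
$S{\left(w \right)} = - \frac{1}{5} + \frac{w}{5}$ ($S{\left(w \right)} = - \frac{1 - w}{5} = - \frac{1}{5} + \frac{w}{5}$)
$A{\left(M \right)} = -1$ ($A{\left(M \right)} = \frac{6}{-6 + \frac{0}{M}} = \frac{6}{-6 + 0} = \frac{6}{-6} = 6 \left(- \frac{1}{6}\right) = -1$)
$204 + 225 A{\left(S{\left(6 \right)} \right)} = 204 + 225 \left(-1\right) = 204 - 225 = -21$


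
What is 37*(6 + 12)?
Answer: 666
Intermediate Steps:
37*(6 + 12) = 37*18 = 666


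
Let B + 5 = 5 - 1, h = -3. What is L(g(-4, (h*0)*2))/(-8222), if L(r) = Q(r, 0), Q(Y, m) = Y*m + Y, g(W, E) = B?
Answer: 1/8222 ≈ 0.00012162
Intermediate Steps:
B = -1 (B = -5 + (5 - 1) = -5 + 4 = -1)
g(W, E) = -1
Q(Y, m) = Y + Y*m
L(r) = r (L(r) = r*(1 + 0) = r*1 = r)
L(g(-4, (h*0)*2))/(-8222) = -1/(-8222) = -1*(-1/8222) = 1/8222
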